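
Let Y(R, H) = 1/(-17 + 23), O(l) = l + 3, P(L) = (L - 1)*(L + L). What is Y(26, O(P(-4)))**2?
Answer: 1/36 ≈ 0.027778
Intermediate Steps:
P(L) = 2*L*(-1 + L) (P(L) = (-1 + L)*(2*L) = 2*L*(-1 + L))
O(l) = 3 + l
Y(R, H) = 1/6
Y(26, O(P(-4)))**2 = (1/6)**2 = 1/36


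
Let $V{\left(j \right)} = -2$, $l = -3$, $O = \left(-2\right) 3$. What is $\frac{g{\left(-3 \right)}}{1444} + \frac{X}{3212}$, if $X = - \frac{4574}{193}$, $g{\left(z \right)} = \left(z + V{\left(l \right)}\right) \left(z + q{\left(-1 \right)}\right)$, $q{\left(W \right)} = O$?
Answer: $\frac{5322841}{223789676} \approx 0.023785$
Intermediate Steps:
$O = -6$
$q{\left(W \right)} = -6$
$g{\left(z \right)} = \left(-6 + z\right) \left(-2 + z\right)$ ($g{\left(z \right)} = \left(z - 2\right) \left(z - 6\right) = \left(-2 + z\right) \left(-6 + z\right) = \left(-6 + z\right) \left(-2 + z\right)$)
$X = - \frac{4574}{193}$ ($X = \left(-4574\right) \frac{1}{193} = - \frac{4574}{193} \approx -23.699$)
$\frac{g{\left(-3 \right)}}{1444} + \frac{X}{3212} = \frac{12 + \left(-3\right)^{2} - -24}{1444} - \frac{4574}{193 \cdot 3212} = \left(12 + 9 + 24\right) \frac{1}{1444} - \frac{2287}{309958} = 45 \cdot \frac{1}{1444} - \frac{2287}{309958} = \frac{45}{1444} - \frac{2287}{309958} = \frac{5322841}{223789676}$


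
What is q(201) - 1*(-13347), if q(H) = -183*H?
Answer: -23436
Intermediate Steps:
q(201) - 1*(-13347) = -183*201 - 1*(-13347) = -36783 + 13347 = -23436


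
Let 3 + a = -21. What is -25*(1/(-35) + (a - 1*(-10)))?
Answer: 2455/7 ≈ 350.71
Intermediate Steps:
a = -24 (a = -3 - 21 = -24)
-25*(1/(-35) + (a - 1*(-10))) = -25*(1/(-35) + (-24 - 1*(-10))) = -25*(-1/35 + (-24 + 10)) = -25*(-1/35 - 14) = -25*(-491/35) = 2455/7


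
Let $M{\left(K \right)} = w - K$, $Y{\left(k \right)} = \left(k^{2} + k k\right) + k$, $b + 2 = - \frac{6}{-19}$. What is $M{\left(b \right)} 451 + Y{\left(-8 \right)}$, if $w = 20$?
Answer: $\frac{188092}{19} \approx 9899.6$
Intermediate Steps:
$b = - \frac{32}{19}$ ($b = -2 - \frac{6}{-19} = -2 - - \frac{6}{19} = -2 + \frac{6}{19} = - \frac{32}{19} \approx -1.6842$)
$Y{\left(k \right)} = k + 2 k^{2}$ ($Y{\left(k \right)} = \left(k^{2} + k^{2}\right) + k = 2 k^{2} + k = k + 2 k^{2}$)
$M{\left(K \right)} = 20 - K$
$M{\left(b \right)} 451 + Y{\left(-8 \right)} = \left(20 - - \frac{32}{19}\right) 451 - 8 \left(1 + 2 \left(-8\right)\right) = \left(20 + \frac{32}{19}\right) 451 - 8 \left(1 - 16\right) = \frac{412}{19} \cdot 451 - -120 = \frac{185812}{19} + 120 = \frac{188092}{19}$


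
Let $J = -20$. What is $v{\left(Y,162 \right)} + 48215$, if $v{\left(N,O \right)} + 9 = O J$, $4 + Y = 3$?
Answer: $44966$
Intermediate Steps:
$Y = -1$ ($Y = -4 + 3 = -1$)
$v{\left(N,O \right)} = -9 - 20 O$ ($v{\left(N,O \right)} = -9 + O \left(-20\right) = -9 - 20 O$)
$v{\left(Y,162 \right)} + 48215 = \left(-9 - 3240\right) + 48215 = -3249 + 48215 = 44966$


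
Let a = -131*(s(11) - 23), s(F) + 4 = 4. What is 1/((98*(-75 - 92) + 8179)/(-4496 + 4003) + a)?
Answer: 493/1493596 ≈ 0.00033008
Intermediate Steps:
s(F) = 0 (s(F) = -4 + 4 = 0)
a = 3013 (a = -131*(0 - 23) = -131*(-23) = 3013)
1/((98*(-75 - 92) + 8179)/(-4496 + 4003) + a) = 1/((98*(-75 - 92) + 8179)/(-4496 + 4003) + 3013) = 1/((98*(-167) + 8179)/(-493) + 3013) = 1/((-16366 + 8179)*(-1/493) + 3013) = 1/(-8187*(-1/493) + 3013) = 1/(8187/493 + 3013) = 1/(1493596/493) = 493/1493596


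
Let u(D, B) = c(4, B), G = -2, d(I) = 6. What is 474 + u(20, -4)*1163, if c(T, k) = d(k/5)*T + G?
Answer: 26060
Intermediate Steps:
c(T, k) = -2 + 6*T (c(T, k) = 6*T - 2 = -2 + 6*T)
u(D, B) = 22 (u(D, B) = -2 + 6*4 = -2 + 24 = 22)
474 + u(20, -4)*1163 = 474 + 22*1163 = 474 + 25586 = 26060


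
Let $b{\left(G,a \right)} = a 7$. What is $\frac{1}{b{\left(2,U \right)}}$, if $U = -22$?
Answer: $- \frac{1}{154} \approx -0.0064935$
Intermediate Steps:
$b{\left(G,a \right)} = 7 a$
$\frac{1}{b{\left(2,U \right)}} = \frac{1}{7 \left(-22\right)} = \frac{1}{-154} = - \frac{1}{154}$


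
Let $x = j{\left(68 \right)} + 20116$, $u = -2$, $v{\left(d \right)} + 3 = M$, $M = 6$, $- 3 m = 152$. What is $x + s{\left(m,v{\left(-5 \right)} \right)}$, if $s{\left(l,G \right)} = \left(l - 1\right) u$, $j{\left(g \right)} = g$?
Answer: $\frac{60862}{3} \approx 20287.0$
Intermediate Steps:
$m = - \frac{152}{3}$ ($m = \left(- \frac{1}{3}\right) 152 = - \frac{152}{3} \approx -50.667$)
$v{\left(d \right)} = 3$ ($v{\left(d \right)} = -3 + 6 = 3$)
$s{\left(l,G \right)} = 2 - 2 l$ ($s{\left(l,G \right)} = \left(l - 1\right) \left(-2\right) = \left(-1 + l\right) \left(-2\right) = 2 - 2 l$)
$x = 20184$ ($x = 68 + 20116 = 20184$)
$x + s{\left(m,v{\left(-5 \right)} \right)} = 20184 + \left(2 - - \frac{304}{3}\right) = 20184 + \left(2 + \frac{304}{3}\right) = 20184 + \frac{310}{3} = \frac{60862}{3}$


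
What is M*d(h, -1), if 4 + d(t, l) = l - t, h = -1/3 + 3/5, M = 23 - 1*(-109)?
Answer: -3476/5 ≈ -695.20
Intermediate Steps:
M = 132 (M = 23 + 109 = 132)
h = 4/15 (h = -1*1/3 + 3*(1/5) = -1/3 + 3/5 = 4/15 ≈ 0.26667)
d(t, l) = -4 + l - t (d(t, l) = -4 + (l - t) = -4 + l - t)
M*d(h, -1) = 132*(-4 - 1 - 1*4/15) = 132*(-4 - 1 - 4/15) = 132*(-79/15) = -3476/5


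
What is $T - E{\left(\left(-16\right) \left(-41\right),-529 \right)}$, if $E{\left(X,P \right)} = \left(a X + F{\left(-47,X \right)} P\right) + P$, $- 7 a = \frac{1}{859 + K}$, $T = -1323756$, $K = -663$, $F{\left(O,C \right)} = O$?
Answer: $- \frac{462394706}{343} \approx -1.3481 \cdot 10^{6}$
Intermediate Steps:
$a = - \frac{1}{1372}$ ($a = - \frac{1}{7 \left(859 - 663\right)} = - \frac{1}{7 \cdot 196} = \left(- \frac{1}{7}\right) \frac{1}{196} = - \frac{1}{1372} \approx -0.00072886$)
$E{\left(X,P \right)} = - 46 P - \frac{X}{1372}$ ($E{\left(X,P \right)} = \left(- \frac{X}{1372} - 47 P\right) + P = \left(- 47 P - \frac{X}{1372}\right) + P = - 46 P - \frac{X}{1372}$)
$T - E{\left(\left(-16\right) \left(-41\right),-529 \right)} = -1323756 - \left(\left(-46\right) \left(-529\right) - \frac{\left(-16\right) \left(-41\right)}{1372}\right) = -1323756 - \left(24334 - \frac{164}{343}\right) = -1323756 - \frac{8346398}{343} = - \frac{462394706}{343}$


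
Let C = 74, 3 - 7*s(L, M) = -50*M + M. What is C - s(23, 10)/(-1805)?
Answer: 935483/12635 ≈ 74.039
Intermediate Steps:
s(L, M) = 3/7 + 7*M (s(L, M) = 3/7 - (-50*M + M)/7 = 3/7 - (-7)*M = 3/7 + 7*M)
C - s(23, 10)/(-1805) = 74 - (3/7 + 7*10)/(-1805) = 74 - (3/7 + 70)*(-1)/1805 = 74 - 493*(-1)/(7*1805) = 74 - 1*(-493/12635) = 74 + 493/12635 = 935483/12635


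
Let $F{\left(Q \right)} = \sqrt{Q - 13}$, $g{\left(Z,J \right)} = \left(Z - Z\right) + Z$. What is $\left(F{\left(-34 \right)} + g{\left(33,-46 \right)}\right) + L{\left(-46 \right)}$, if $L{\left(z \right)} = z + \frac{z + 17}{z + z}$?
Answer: $- \frac{1167}{92} + i \sqrt{47} \approx -12.685 + 6.8557 i$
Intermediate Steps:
$g{\left(Z,J \right)} = Z$ ($g{\left(Z,J \right)} = 0 + Z = Z$)
$F{\left(Q \right)} = \sqrt{-13 + Q}$
$L{\left(z \right)} = z + \frac{17 + z}{2 z}$
$\left(F{\left(-34 \right)} + g{\left(33,-46 \right)}\right) + L{\left(-46 \right)} = \left(\sqrt{-13 - 34} + 33\right) + \left(\frac{1}{2} - 46 + \frac{17}{2 \left(-46\right)}\right) = \left(\sqrt{-47} + 33\right) + \left(\frac{1}{2} - 46 + \frac{17}{2} \left(- \frac{1}{46}\right)\right) = \left(i \sqrt{47} + 33\right) - \frac{4203}{92} = \left(33 + i \sqrt{47}\right) - \frac{4203}{92} = - \frac{1167}{92} + i \sqrt{47}$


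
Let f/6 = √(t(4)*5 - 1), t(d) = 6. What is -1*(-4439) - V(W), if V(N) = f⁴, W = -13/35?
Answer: -1085497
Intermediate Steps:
W = -13/35 (W = -13*1/35 = -13/35 ≈ -0.37143)
f = 6*√29 (f = 6*√(6*5 - 1) = 6*√(30 - 1) = 6*√29 ≈ 32.311)
V(N) = 1089936 (V(N) = (6*√29)⁴ = 1089936)
-1*(-4439) - V(W) = -1*(-4439) - 1*1089936 = 4439 - 1089936 = -1085497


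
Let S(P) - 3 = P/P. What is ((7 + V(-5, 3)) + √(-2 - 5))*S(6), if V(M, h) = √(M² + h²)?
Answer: 28 + 4*√34 + 4*I*√7 ≈ 51.324 + 10.583*I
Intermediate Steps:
S(P) = 4 (S(P) = 3 + P/P = 3 + 1 = 4)
((7 + V(-5, 3)) + √(-2 - 5))*S(6) = ((7 + √((-5)² + 3²)) + √(-2 - 5))*4 = ((7 + √(25 + 9)) + √(-7))*4 = ((7 + √34) + I*√7)*4 = (7 + √34 + I*√7)*4 = 28 + 4*√34 + 4*I*√7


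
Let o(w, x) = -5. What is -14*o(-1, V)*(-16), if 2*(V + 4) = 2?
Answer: -1120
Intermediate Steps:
V = -3 (V = -4 + (½)*2 = -4 + 1 = -3)
-14*o(-1, V)*(-16) = -14*(-5)*(-16) = 70*(-16) = -1120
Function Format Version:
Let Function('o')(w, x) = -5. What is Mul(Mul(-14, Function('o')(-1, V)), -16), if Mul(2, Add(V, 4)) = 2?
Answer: -1120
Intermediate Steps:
V = -3 (V = Add(-4, Mul(Rational(1, 2), 2)) = Add(-4, 1) = -3)
Mul(Mul(-14, Function('o')(-1, V)), -16) = Mul(Mul(-14, -5), -16) = Mul(70, -16) = -1120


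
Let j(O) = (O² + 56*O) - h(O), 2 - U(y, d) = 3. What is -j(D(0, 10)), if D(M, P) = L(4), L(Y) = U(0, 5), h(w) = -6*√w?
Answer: 55 - 6*I ≈ 55.0 - 6.0*I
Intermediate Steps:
U(y, d) = -1 (U(y, d) = 2 - 1*3 = 2 - 3 = -1)
L(Y) = -1
D(M, P) = -1
j(O) = O² + 6*√O + 56*O (j(O) = (O² + 56*O) - (-6)*√O = (O² + 56*O) + 6*√O = O² + 6*√O + 56*O)
-j(D(0, 10)) = -((-1)² + 6*√(-1) + 56*(-1)) = -(1 + 6*I - 56) = -(-55 + 6*I) = 55 - 6*I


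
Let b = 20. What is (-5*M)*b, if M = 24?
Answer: -2400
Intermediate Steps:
(-5*M)*b = -5*24*20 = -120*20 = -2400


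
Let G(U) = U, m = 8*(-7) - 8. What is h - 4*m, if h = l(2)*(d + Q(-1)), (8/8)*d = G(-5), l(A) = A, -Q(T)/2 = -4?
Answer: 262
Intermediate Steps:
Q(T) = 8 (Q(T) = -2*(-4) = 8)
m = -64 (m = -56 - 8 = -64)
d = -5
h = 6 (h = 2*(-5 + 8) = 2*3 = 6)
h - 4*m = 6 - 4*(-64) = 6 - 1*(-256) = 6 + 256 = 262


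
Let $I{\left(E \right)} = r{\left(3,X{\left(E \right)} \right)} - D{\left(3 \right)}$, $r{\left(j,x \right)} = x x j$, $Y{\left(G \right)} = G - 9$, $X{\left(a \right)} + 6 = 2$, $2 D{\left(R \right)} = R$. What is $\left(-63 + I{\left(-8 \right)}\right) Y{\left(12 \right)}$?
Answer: $- \frac{99}{2} \approx -49.5$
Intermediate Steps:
$D{\left(R \right)} = \frac{R}{2}$
$X{\left(a \right)} = -4$ ($X{\left(a \right)} = -6 + 2 = -4$)
$Y{\left(G \right)} = -9 + G$
$r{\left(j,x \right)} = j x^{2}$ ($r{\left(j,x \right)} = x^{2} j = j x^{2}$)
$I{\left(E \right)} = \frac{93}{2}$ ($I{\left(E \right)} = 3 \left(-4\right)^{2} - \frac{1}{2} \cdot 3 = 3 \cdot 16 - \frac{3}{2} = 48 - \frac{3}{2} = \frac{93}{2}$)
$\left(-63 + I{\left(-8 \right)}\right) Y{\left(12 \right)} = \left(-63 + \frac{93}{2}\right) \left(-9 + 12\right) = \left(- \frac{33}{2}\right) 3 = - \frac{99}{2}$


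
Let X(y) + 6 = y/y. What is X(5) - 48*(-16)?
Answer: 763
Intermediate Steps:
X(y) = -5 (X(y) = -6 + y/y = -6 + 1 = -5)
X(5) - 48*(-16) = -5 - 48*(-16) = -5 + 768 = 763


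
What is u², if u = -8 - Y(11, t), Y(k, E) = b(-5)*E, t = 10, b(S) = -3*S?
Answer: 24964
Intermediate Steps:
Y(k, E) = 15*E (Y(k, E) = (-3*(-5))*E = 15*E)
u = -158 (u = -8 - 15*10 = -8 - 1*150 = -8 - 150 = -158)
u² = (-158)² = 24964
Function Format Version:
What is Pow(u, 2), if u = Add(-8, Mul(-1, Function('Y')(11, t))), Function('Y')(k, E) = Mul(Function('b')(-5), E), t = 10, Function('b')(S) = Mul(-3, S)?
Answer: 24964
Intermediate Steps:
Function('Y')(k, E) = Mul(15, E) (Function('Y')(k, E) = Mul(Mul(-3, -5), E) = Mul(15, E))
u = -158 (u = Add(-8, Mul(-1, Mul(15, 10))) = Add(-8, Mul(-1, 150)) = Add(-8, -150) = -158)
Pow(u, 2) = Pow(-158, 2) = 24964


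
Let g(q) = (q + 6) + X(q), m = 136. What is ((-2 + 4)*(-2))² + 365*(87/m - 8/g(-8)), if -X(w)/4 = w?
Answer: 62081/408 ≈ 152.16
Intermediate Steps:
X(w) = -4*w
g(q) = 6 - 3*q (g(q) = (q + 6) - 4*q = (6 + q) - 4*q = 6 - 3*q)
((-2 + 4)*(-2))² + 365*(87/m - 8/g(-8)) = ((-2 + 4)*(-2))² + 365*(87/136 - 8/(6 - 3*(-8))) = (2*(-2))² + 365*(87*(1/136) - 8/(6 + 24)) = (-4)² + 365*(87/136 - 8/30) = 16 + 365*(87/136 - 8*1/30) = 16 + 365*(87/136 - 4/15) = 16 + 365*(761/2040) = 16 + 55553/408 = 62081/408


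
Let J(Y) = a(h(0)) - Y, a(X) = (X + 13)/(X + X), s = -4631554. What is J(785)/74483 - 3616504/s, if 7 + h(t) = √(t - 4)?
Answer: 7041861885100/9141758969423 - 13*I/3947599 ≈ 0.7703 - 3.2931e-6*I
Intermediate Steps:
h(t) = -7 + √(-4 + t) (h(t) = -7 + √(t - 4) = -7 + √(-4 + t))
a(X) = (13 + X)/(2*X) (a(X) = (13 + X)/((2*X)) = (13 + X)*(1/(2*X)) = (13 + X)/(2*X))
J(Y) = -Y + (-7 - 2*I)*(6 + 2*I)/106 (J(Y) = (13 + (-7 + √(-4 + 0)))/(2*(-7 + √(-4 + 0))) - Y = (13 + (-7 + √(-4)))/(2*(-7 + √(-4))) - Y = (13 + (-7 + 2*I))/(2*(-7 + 2*I)) - Y = ((-7 - 2*I)/53)*(6 + 2*I)/2 - Y = (-7 - 2*I)*(6 + 2*I)/106 - Y = -Y + (-7 - 2*I)*(6 + 2*I)/106)
J(785)/74483 - 3616504/s = (-1*785 - (3 + I)*(7 + 2*I)/53)/74483 - 3616504/(-4631554) = (-785 - (3 + I)*(7 + 2*I)/53)*(1/74483) - 3616504*(-1/4631554) = (-785/74483 - (3 + I)*(7 + 2*I)/3947599) + 1808252/2315777 = 132866148771/172486018291 - (3 + I)*(7 + 2*I)/3947599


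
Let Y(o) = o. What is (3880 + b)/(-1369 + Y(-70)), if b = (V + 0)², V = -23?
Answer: -4409/1439 ≈ -3.0639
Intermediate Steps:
b = 529 (b = (-23 + 0)² = (-23)² = 529)
(3880 + b)/(-1369 + Y(-70)) = (3880 + 529)/(-1369 - 70) = 4409/(-1439) = 4409*(-1/1439) = -4409/1439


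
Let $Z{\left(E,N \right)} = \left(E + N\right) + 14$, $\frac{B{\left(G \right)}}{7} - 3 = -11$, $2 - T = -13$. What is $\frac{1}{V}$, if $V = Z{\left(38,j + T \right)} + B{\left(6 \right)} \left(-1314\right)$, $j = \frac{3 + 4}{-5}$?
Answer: $\frac{5}{368248} \approx 1.3578 \cdot 10^{-5}$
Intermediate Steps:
$T = 15$ ($T = 2 - -13 = 2 + 13 = 15$)
$B{\left(G \right)} = -56$ ($B{\left(G \right)} = 21 + 7 \left(-11\right) = 21 - 77 = -56$)
$j = - \frac{7}{5}$ ($j = 7 \left(- \frac{1}{5}\right) = - \frac{7}{5} \approx -1.4$)
$Z{\left(E,N \right)} = 14 + E + N$
$V = \frac{368248}{5}$ ($V = \left(14 + 38 + \left(- \frac{7}{5} + 15\right)\right) - -73584 = \left(14 + 38 + \frac{68}{5}\right) + 73584 = \frac{328}{5} + 73584 = \frac{368248}{5} \approx 73650.0$)
$\frac{1}{V} = \frac{1}{\frac{368248}{5}} = \frac{5}{368248}$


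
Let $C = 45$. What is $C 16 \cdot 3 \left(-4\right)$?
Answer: $-8640$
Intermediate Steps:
$C 16 \cdot 3 \left(-4\right) = 45 \cdot 16 \cdot 3 \left(-4\right) = 720 \left(-12\right) = -8640$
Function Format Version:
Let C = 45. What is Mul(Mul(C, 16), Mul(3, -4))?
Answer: -8640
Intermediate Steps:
Mul(Mul(C, 16), Mul(3, -4)) = Mul(Mul(45, 16), Mul(3, -4)) = Mul(720, -12) = -8640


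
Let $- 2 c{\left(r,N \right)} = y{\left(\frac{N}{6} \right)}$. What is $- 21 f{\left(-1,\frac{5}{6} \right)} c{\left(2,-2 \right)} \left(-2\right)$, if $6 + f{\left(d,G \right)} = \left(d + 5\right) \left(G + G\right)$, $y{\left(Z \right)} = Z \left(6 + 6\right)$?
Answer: $56$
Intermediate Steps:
$y{\left(Z \right)} = 12 Z$ ($y{\left(Z \right)} = Z 12 = 12 Z$)
$c{\left(r,N \right)} = - N$ ($c{\left(r,N \right)} = - \frac{12 \frac{N}{6}}{2} = - \frac{2 N}{2} = - N$)
$f{\left(d,G \right)} = -6 + 2 G \left(5 + d\right)$ ($f{\left(d,G \right)} = -6 + \left(d + 5\right) \left(G + G\right) = -6 + \left(5 + d\right) 2 G = -6 + 2 G \left(5 + d\right)$)
$- 21 f{\left(-1,\frac{5}{6} \right)} c{\left(2,-2 \right)} \left(-2\right) = - 21 \left(-6 + 10 \cdot \frac{5}{6} + 2 \cdot \frac{5}{6} \left(-1\right)\right) \left(\left(-1\right) \left(-2\right)\right) \left(-2\right) = - 21 \left(-6 + 10 \cdot 5 \cdot \frac{1}{6} + 2 \cdot 5 \cdot \frac{1}{6} \left(-1\right)\right) 2 \left(-2\right) = - 21 \left(-6 + 10 \cdot \frac{5}{6} + 2 \cdot \frac{5}{6} \left(-1\right)\right) 2 \left(-2\right) = - 21 \left(-6 + \frac{25}{3} - \frac{5}{3}\right) 2 \left(-2\right) = - 21 \cdot \frac{2}{3} \cdot 2 \left(-2\right) = - 21 \cdot \frac{4}{3} \left(-2\right) = \left(-21\right) \left(- \frac{8}{3}\right) = 56$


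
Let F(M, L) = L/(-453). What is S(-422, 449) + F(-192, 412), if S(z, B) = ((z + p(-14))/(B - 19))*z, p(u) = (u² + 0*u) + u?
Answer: 4570268/19479 ≈ 234.63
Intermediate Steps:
F(M, L) = -L/453 (F(M, L) = L*(-1/453) = -L/453)
p(u) = u + u² (p(u) = (u² + 0) + u = u² + u = u + u²)
S(z, B) = z*(182 + z)/(-19 + B) (S(z, B) = ((z - 14*(1 - 14))/(B - 19))*z = ((z - 14*(-13))/(-19 + B))*z = ((z + 182)/(-19 + B))*z = ((182 + z)/(-19 + B))*z = z*(182 + z)/(-19 + B))
S(-422, 449) + F(-192, 412) = -422*(182 - 422)/(-19 + 449) - 1/453*412 = -422*(-240)/430 - 412/453 = -422*1/430*(-240) - 412/453 = 10128/43 - 412/453 = 4570268/19479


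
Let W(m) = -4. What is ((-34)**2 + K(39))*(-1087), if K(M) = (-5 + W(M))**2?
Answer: -1344619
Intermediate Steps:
K(M) = 81 (K(M) = (-5 - 4)**2 = (-9)**2 = 81)
((-34)**2 + K(39))*(-1087) = ((-34)**2 + 81)*(-1087) = (1156 + 81)*(-1087) = 1237*(-1087) = -1344619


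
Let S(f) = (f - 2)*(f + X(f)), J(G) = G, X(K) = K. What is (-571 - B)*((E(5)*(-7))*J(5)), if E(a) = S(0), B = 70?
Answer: 0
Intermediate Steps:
S(f) = 2*f*(-2 + f) (S(f) = (f - 2)*(f + f) = (-2 + f)*(2*f) = 2*f*(-2 + f))
E(a) = 0 (E(a) = 2*0*(-2 + 0) = 2*0*(-2) = 0)
(-571 - B)*((E(5)*(-7))*J(5)) = (-571 - 1*70)*((0*(-7))*5) = (-571 - 70)*(0*5) = -641*0 = 0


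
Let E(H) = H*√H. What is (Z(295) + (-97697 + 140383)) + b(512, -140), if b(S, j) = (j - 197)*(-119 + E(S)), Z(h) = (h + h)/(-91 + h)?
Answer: 8444773/102 - 2760704*√2 ≈ -3.8214e+6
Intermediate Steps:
Z(h) = 2*h/(-91 + h) (Z(h) = (2*h)/(-91 + h) = 2*h/(-91 + h))
E(H) = H^(3/2)
b(S, j) = (-197 + j)*(-119 + S^(3/2)) (b(S, j) = (j - 197)*(-119 + S^(3/2)) = (-197 + j)*(-119 + S^(3/2)))
(Z(295) + (-97697 + 140383)) + b(512, -140) = (2*295/(-91 + 295) + (-97697 + 140383)) + (23443 - 1613824*√2 - 119*(-140) - 1146880*√2) = (2*295/204 + 42686) + (23443 - 1613824*√2 + 16660 - 1146880*√2) = (2*295*(1/204) + 42686) + (23443 - 1613824*√2 + 16660 - 1146880*√2) = (295/102 + 42686) + (40103 - 2760704*√2) = 4354267/102 + (40103 - 2760704*√2) = 8444773/102 - 2760704*√2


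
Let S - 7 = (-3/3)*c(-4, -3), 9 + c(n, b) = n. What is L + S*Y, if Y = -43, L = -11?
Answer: -871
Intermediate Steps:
c(n, b) = -9 + n
S = 20 (S = 7 + (-3/3)*(-9 - 4) = 7 - 3*1/3*(-13) = 7 - 1*(-13) = 7 + 13 = 20)
L + S*Y = -11 + 20*(-43) = -11 - 860 = -871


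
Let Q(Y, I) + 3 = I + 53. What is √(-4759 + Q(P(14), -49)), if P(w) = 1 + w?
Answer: I*√4758 ≈ 68.978*I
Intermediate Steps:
Q(Y, I) = 50 + I (Q(Y, I) = -3 + (I + 53) = -3 + (53 + I) = 50 + I)
√(-4759 + Q(P(14), -49)) = √(-4759 + (50 - 49)) = √(-4759 + 1) = √(-4758) = I*√4758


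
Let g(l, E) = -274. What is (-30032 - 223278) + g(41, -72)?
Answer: -253584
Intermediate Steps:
(-30032 - 223278) + g(41, -72) = (-30032 - 223278) - 274 = -253310 - 274 = -253584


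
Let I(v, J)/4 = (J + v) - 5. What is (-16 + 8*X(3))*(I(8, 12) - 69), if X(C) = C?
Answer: -72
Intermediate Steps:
I(v, J) = -20 + 4*J + 4*v (I(v, J) = 4*((J + v) - 5) = 4*(-5 + J + v) = -20 + 4*J + 4*v)
(-16 + 8*X(3))*(I(8, 12) - 69) = (-16 + 8*3)*((-20 + 4*12 + 4*8) - 69) = (-16 + 24)*((-20 + 48 + 32) - 69) = 8*(60 - 69) = 8*(-9) = -72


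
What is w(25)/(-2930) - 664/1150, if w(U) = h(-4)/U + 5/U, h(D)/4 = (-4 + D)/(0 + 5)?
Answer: -4863639/8423750 ≈ -0.57737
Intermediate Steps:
h(D) = -16/5 + 4*D/5 (h(D) = 4*((-4 + D)/(0 + 5)) = 4*((-4 + D)/5) = 4*((-4 + D)*(1/5)) = 4*(-4/5 + D/5) = -16/5 + 4*D/5)
w(U) = -7/(5*U) (w(U) = (-16/5 + (4/5)*(-4))/U + 5/U = (-16/5 - 16/5)/U + 5/U = -32/(5*U) + 5/U = -7/(5*U))
w(25)/(-2930) - 664/1150 = -7/5/25/(-2930) - 664/1150 = -7/5*1/25*(-1/2930) - 664*1/1150 = -7/125*(-1/2930) - 332/575 = 7/366250 - 332/575 = -4863639/8423750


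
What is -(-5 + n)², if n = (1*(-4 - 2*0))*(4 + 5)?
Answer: -1681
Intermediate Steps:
n = -36 (n = (1*(-4 + 0))*9 = (1*(-4))*9 = -4*9 = -36)
-(-5 + n)² = -(-5 - 36)² = -1*(-41)² = -1*1681 = -1681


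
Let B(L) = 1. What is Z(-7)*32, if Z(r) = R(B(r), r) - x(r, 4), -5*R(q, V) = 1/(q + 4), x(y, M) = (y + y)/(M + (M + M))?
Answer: 2704/75 ≈ 36.053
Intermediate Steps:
x(y, M) = 2*y/(3*M) (x(y, M) = (2*y)/(M + 2*M) = (2*y)/((3*M)) = (2*y)*(1/(3*M)) = 2*y/(3*M))
R(q, V) = -1/(5*(4 + q)) (R(q, V) = -1/(5*(q + 4)) = -1/(5*(4 + q)))
Z(r) = -1/25 - r/6 (Z(r) = -1/(20 + 5*1) - 2*r/(3*4) = -1/(20 + 5) - 2*r/(3*4) = -1/25 - r/6)
Z(-7)*32 = (-1/25 - ⅙*(-7))*32 = (-1/25 + 7/6)*32 = (169/150)*32 = 2704/75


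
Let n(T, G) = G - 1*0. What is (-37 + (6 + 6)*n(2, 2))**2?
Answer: 169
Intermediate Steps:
n(T, G) = G (n(T, G) = G + 0 = G)
(-37 + (6 + 6)*n(2, 2))**2 = (-37 + (6 + 6)*2)**2 = (-37 + 12*2)**2 = (-37 + 24)**2 = (-13)**2 = 169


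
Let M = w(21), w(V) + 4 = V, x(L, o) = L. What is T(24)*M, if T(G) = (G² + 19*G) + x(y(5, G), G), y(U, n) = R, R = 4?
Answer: 17612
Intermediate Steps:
y(U, n) = 4
T(G) = 4 + G² + 19*G (T(G) = (G² + 19*G) + 4 = 4 + G² + 19*G)
w(V) = -4 + V
M = 17 (M = -4 + 21 = 17)
T(24)*M = (4 + 24² + 19*24)*17 = (4 + 576 + 456)*17 = 1036*17 = 17612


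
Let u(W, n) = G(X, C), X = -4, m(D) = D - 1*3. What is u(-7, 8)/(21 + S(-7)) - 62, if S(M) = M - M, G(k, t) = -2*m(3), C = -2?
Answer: -62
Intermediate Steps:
m(D) = -3 + D (m(D) = D - 3 = -3 + D)
G(k, t) = 0 (G(k, t) = -2*(-3 + 3) = -2*0 = 0)
S(M) = 0
u(W, n) = 0
u(-7, 8)/(21 + S(-7)) - 62 = 0/(21 + 0) - 62 = 0/21 - 62 = (1/21)*0 - 62 = 0 - 62 = -62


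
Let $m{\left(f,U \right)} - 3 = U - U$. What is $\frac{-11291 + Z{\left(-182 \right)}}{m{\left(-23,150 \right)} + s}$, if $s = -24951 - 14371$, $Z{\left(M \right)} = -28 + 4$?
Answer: $\frac{11315}{39319} \approx 0.28777$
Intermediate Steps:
$Z{\left(M \right)} = -24$
$s = -39322$ ($s = -24951 - 14371 = -39322$)
$m{\left(f,U \right)} = 3$ ($m{\left(f,U \right)} = 3 + \left(U - U\right) = 3 + 0 = 3$)
$\frac{-11291 + Z{\left(-182 \right)}}{m{\left(-23,150 \right)} + s} = \frac{-11291 - 24}{3 - 39322} = - \frac{11315}{-39319} = \left(-11315\right) \left(- \frac{1}{39319}\right) = \frac{11315}{39319}$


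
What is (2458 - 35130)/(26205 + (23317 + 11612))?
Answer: -16336/30567 ≈ -0.53443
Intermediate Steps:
(2458 - 35130)/(26205 + (23317 + 11612)) = -32672/(26205 + 34929) = -32672/61134 = -32672*1/61134 = -16336/30567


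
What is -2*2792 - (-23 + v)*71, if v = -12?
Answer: -3099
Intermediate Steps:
-2*2792 - (-23 + v)*71 = -2*2792 - (-23 - 12)*71 = -5584 - (-35)*71 = -5584 - 1*(-2485) = -5584 + 2485 = -3099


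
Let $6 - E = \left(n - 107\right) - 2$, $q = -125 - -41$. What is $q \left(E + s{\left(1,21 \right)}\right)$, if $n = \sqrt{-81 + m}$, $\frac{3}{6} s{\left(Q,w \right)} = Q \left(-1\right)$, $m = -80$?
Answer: $-9492 + 84 i \sqrt{161} \approx -9492.0 + 1065.8 i$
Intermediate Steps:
$s{\left(Q,w \right)} = - 2 Q$ ($s{\left(Q,w \right)} = 2 Q \left(-1\right) = 2 \left(- Q\right) = - 2 Q$)
$q = -84$ ($q = -125 + 41 = -84$)
$n = i \sqrt{161}$ ($n = \sqrt{-81 - 80} = \sqrt{-161} = i \sqrt{161} \approx 12.689 i$)
$E = 115 - i \sqrt{161}$ ($E = 6 - \left(\left(i \sqrt{161} - 107\right) - 2\right) = 6 - \left(\left(-107 + i \sqrt{161}\right) - 2\right) = 6 - \left(-109 + i \sqrt{161}\right) = 6 + \left(109 - i \sqrt{161}\right) = 115 - i \sqrt{161} \approx 115.0 - 12.689 i$)
$q \left(E + s{\left(1,21 \right)}\right) = - 84 \left(\left(115 - i \sqrt{161}\right) - 2\right) = - 84 \left(113 - i \sqrt{161}\right) = -9492 + 84 i \sqrt{161}$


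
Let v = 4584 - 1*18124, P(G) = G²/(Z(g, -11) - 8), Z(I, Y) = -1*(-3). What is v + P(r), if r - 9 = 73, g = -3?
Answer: -74424/5 ≈ -14885.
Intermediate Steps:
Z(I, Y) = 3
r = 82 (r = 9 + 73 = 82)
P(G) = -G²/5 (P(G) = G²/(3 - 8) = G²/(-5) = -G²/5)
v = -13540 (v = 4584 - 18124 = -13540)
v + P(r) = -13540 - ⅕*82² = -13540 - ⅕*6724 = -13540 - 6724/5 = -74424/5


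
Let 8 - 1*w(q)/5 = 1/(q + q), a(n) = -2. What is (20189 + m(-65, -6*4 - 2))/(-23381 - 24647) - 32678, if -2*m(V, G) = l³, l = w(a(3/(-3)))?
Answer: -200888842019/6147584 ≈ -32678.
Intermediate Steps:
w(q) = 40 - 5/(2*q) (w(q) = 40 - 5/(q + q) = 40 - 5*1/(2*q) = 40 - 5/(2*q))
l = 165/4 (l = 40 - 5/2/(-2) = 40 - 5/2*(-½) = 40 + 5/4 = 165/4 ≈ 41.250)
m(V, G) = -4492125/128 (m(V, G) = -(165/4)³/2 = -½*4492125/64 = -4492125/128)
(20189 + m(-65, -6*4 - 2))/(-23381 - 24647) - 32678 = (20189 - 4492125/128)/(-23381 - 24647) - 32678 = -1907933/128/(-48028) - 32678 = -1907933/128*(-1/48028) - 32678 = 1907933/6147584 - 32678 = -200888842019/6147584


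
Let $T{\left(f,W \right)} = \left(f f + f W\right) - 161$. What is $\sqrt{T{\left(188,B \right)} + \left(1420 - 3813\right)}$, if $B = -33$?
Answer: $3 \sqrt{2954} \approx 163.05$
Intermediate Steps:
$T{\left(f,W \right)} = -161 + f^{2} + W f$ ($T{\left(f,W \right)} = \left(f^{2} + W f\right) - 161 = -161 + f^{2} + W f$)
$\sqrt{T{\left(188,B \right)} + \left(1420 - 3813\right)} = \sqrt{\left(-161 + 188^{2} - 6204\right) + \left(1420 - 3813\right)} = \sqrt{\left(-161 + 35344 - 6204\right) - 2393} = \sqrt{28979 - 2393} = \sqrt{26586} = 3 \sqrt{2954}$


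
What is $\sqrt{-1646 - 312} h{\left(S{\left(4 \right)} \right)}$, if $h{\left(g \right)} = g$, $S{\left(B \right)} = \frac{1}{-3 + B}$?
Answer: $i \sqrt{1958} \approx 44.249 i$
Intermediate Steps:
$\sqrt{-1646 - 312} h{\left(S{\left(4 \right)} \right)} = \frac{\sqrt{-1646 - 312}}{-3 + 4} = \frac{\sqrt{-1958}}{1} = i \sqrt{1958} \cdot 1 = i \sqrt{1958}$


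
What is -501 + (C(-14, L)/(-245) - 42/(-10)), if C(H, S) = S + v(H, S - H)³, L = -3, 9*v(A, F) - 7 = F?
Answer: -121721/245 ≈ -496.82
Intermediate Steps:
v(A, F) = 7/9 + F/9
C(H, S) = S + (7/9 - H/9 + S/9)³ (C(H, S) = S + (7/9 + (S - H)/9)³ = S + (7/9 + (-H/9 + S/9))³ = S + (7/9 - H/9 + S/9)³)
-501 + (C(-14, L)/(-245) - 42/(-10)) = -501 + ((-3 - (-7 - 14 - 1*(-3))³/729)/(-245) - 42/(-10)) = -501 + ((-3 - (-7 - 14 + 3)³/729)*(-1/245) - 42*(-⅒)) = -501 + ((-3 - 1/729*(-18)³)*(-1/245) + 21/5) = -501 + ((-3 - 1/729*(-5832))*(-1/245) + 21/5) = -501 + ((-3 + 8)*(-1/245) + 21/5) = -501 + (5*(-1/245) + 21/5) = -501 + (-1/49 + 21/5) = -501 + 1024/245 = -121721/245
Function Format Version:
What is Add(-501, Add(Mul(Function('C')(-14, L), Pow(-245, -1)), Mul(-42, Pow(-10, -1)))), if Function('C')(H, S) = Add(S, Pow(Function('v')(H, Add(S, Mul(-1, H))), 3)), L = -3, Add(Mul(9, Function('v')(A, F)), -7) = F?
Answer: Rational(-121721, 245) ≈ -496.82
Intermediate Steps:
Function('v')(A, F) = Add(Rational(7, 9), Mul(Rational(1, 9), F))
Function('C')(H, S) = Add(S, Pow(Add(Rational(7, 9), Mul(Rational(-1, 9), H), Mul(Rational(1, 9), S)), 3)) (Function('C')(H, S) = Add(S, Pow(Add(Rational(7, 9), Mul(Rational(1, 9), Add(S, Mul(-1, H)))), 3)) = Add(S, Pow(Add(Rational(7, 9), Add(Mul(Rational(-1, 9), H), Mul(Rational(1, 9), S))), 3)) = Add(S, Pow(Add(Rational(7, 9), Mul(Rational(-1, 9), H), Mul(Rational(1, 9), S)), 3)))
Add(-501, Add(Mul(Function('C')(-14, L), Pow(-245, -1)), Mul(-42, Pow(-10, -1)))) = Add(-501, Add(Mul(Add(-3, Mul(Rational(-1, 729), Pow(Add(-7, -14, Mul(-1, -3)), 3))), Pow(-245, -1)), Mul(-42, Pow(-10, -1)))) = Add(-501, Add(Mul(Add(-3, Mul(Rational(-1, 729), Pow(Add(-7, -14, 3), 3))), Rational(-1, 245)), Mul(-42, Rational(-1, 10)))) = Add(-501, Add(Mul(Add(-3, Mul(Rational(-1, 729), Pow(-18, 3))), Rational(-1, 245)), Rational(21, 5))) = Add(-501, Add(Mul(Add(-3, Mul(Rational(-1, 729), -5832)), Rational(-1, 245)), Rational(21, 5))) = Add(-501, Add(Mul(Add(-3, 8), Rational(-1, 245)), Rational(21, 5))) = Add(-501, Add(Mul(5, Rational(-1, 245)), Rational(21, 5))) = Add(-501, Add(Rational(-1, 49), Rational(21, 5))) = Add(-501, Rational(1024, 245)) = Rational(-121721, 245)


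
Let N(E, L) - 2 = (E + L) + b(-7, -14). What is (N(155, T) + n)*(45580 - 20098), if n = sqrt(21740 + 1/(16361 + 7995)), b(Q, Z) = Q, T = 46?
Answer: 4994472 + 12741*sqrt(3224122096249)/6089 ≈ 8.7517e+6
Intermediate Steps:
n = sqrt(3224122096249)/12178 (n = sqrt(21740 + 1/24356) = sqrt(529499441/24356) = sqrt(3224122096249)/12178 ≈ 147.44)
N(E, L) = -5 + E + L (N(E, L) = 2 + ((E + L) - 7) = 2 + (-7 + E + L) = -5 + E + L)
(N(155, T) + n)*(45580 - 20098) = ((-5 + 155 + 46) + sqrt(3224122096249)/12178)*(45580 - 20098) = (196 + sqrt(3224122096249)/12178)*25482 = 4994472 + 12741*sqrt(3224122096249)/6089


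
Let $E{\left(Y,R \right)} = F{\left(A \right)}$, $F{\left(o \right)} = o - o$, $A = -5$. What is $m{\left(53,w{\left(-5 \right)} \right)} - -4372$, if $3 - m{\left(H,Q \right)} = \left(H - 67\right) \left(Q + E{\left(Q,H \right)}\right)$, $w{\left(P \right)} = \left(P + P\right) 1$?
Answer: $4235$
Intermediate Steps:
$w{\left(P \right)} = 2 P$ ($w{\left(P \right)} = 2 P 1 = 2 P$)
$F{\left(o \right)} = 0$
$E{\left(Y,R \right)} = 0$
$m{\left(H,Q \right)} = 3 - Q \left(-67 + H\right)$ ($m{\left(H,Q \right)} = 3 - \left(H - 67\right) \left(Q + 0\right) = 3 - \left(-67 + H\right) Q = 3 - Q \left(-67 + H\right)$)
$m{\left(53,w{\left(-5 \right)} \right)} - -4372 = \left(3 + 67 \cdot 2 \left(-5\right) - 53 \cdot 2 \left(-5\right)\right) - -4372 = \left(3 + 67 \left(-10\right) - 53 \left(-10\right)\right) + 4372 = \left(3 - 670 + 530\right) + 4372 = -137 + 4372 = 4235$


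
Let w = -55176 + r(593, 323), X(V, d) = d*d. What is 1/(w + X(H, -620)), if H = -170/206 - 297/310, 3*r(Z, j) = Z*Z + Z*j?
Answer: 3/1530860 ≈ 1.9597e-6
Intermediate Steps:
r(Z, j) = Z**2/3 + Z*j/3 (r(Z, j) = (Z*Z + Z*j)/3 = (Z**2 + Z*j)/3 = Z**2/3 + Z*j/3)
H = -56941/31930 (H = -170*1/206 - 297*1/310 = -85/103 - 297/310 = -56941/31930 ≈ -1.7833)
X(V, d) = d**2
w = 377660/3 (w = -55176 + (1/3)*593*(593 + 323) = -55176 + (1/3)*593*916 = -55176 + 543188/3 = 377660/3 ≈ 1.2589e+5)
1/(w + X(H, -620)) = 1/(377660/3 + (-620)**2) = 1/(377660/3 + 384400) = 1/(1530860/3) = 3/1530860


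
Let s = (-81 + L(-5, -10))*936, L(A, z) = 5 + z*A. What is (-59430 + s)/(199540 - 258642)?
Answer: 41883/29551 ≈ 1.4173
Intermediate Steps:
L(A, z) = 5 + A*z
s = -24336 (s = (-81 + (5 - 5*(-10)))*936 = (-81 + (5 + 50))*936 = (-81 + 55)*936 = -26*936 = -24336)
(-59430 + s)/(199540 - 258642) = (-59430 - 24336)/(199540 - 258642) = -83766/(-59102) = -83766*(-1/59102) = 41883/29551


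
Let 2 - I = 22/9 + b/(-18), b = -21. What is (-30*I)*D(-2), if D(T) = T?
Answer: -290/3 ≈ -96.667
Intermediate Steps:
I = -29/18 (I = 2 - (22/9 - 21/(-18)) = 2 - (22*(⅑) - 21*(-1/18)) = 2 - (22/9 + 7/6) = 2 - 1*65/18 = 2 - 65/18 = -29/18 ≈ -1.6111)
(-30*I)*D(-2) = -30*(-29/18)*(-2) = (145/3)*(-2) = -290/3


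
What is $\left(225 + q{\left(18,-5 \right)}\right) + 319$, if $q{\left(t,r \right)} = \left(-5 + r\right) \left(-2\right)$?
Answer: $564$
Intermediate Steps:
$q{\left(t,r \right)} = 10 - 2 r$
$\left(225 + q{\left(18,-5 \right)}\right) + 319 = \left(225 + \left(10 - -10\right)\right) + 319 = \left(225 + \left(10 + 10\right)\right) + 319 = \left(225 + 20\right) + 319 = 245 + 319 = 564$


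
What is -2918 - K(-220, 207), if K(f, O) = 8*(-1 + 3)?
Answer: -2934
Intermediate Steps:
K(f, O) = 16 (K(f, O) = 8*2 = 16)
-2918 - K(-220, 207) = -2918 - 1*16 = -2918 - 16 = -2934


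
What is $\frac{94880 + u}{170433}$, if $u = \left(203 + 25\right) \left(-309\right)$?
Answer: $\frac{24428}{170433} \approx 0.14333$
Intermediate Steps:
$u = -70452$ ($u = 228 \left(-309\right) = -70452$)
$\frac{94880 + u}{170433} = \frac{94880 - 70452}{170433} = 24428 \cdot \frac{1}{170433} = \frac{24428}{170433}$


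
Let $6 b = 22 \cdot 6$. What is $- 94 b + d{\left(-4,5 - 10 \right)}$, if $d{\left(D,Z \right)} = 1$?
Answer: $-2067$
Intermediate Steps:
$b = 22$ ($b = \frac{22 \cdot 6}{6} = \frac{1}{6} \cdot 132 = 22$)
$- 94 b + d{\left(-4,5 - 10 \right)} = \left(-94\right) 22 + 1 = -2068 + 1 = -2067$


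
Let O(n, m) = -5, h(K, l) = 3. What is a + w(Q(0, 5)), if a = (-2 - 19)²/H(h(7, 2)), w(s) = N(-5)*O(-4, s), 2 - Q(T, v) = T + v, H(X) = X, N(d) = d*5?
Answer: 272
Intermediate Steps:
N(d) = 5*d
Q(T, v) = 2 - T - v (Q(T, v) = 2 - (T + v) = 2 + (-T - v) = 2 - T - v)
w(s) = 125 (w(s) = (5*(-5))*(-5) = -25*(-5) = 125)
a = 147 (a = (-2 - 19)²/3 = (-21)²*(⅓) = 441*(⅓) = 147)
a + w(Q(0, 5)) = 147 + 125 = 272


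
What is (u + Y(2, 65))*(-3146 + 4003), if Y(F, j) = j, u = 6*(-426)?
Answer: -2134787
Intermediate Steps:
u = -2556
(u + Y(2, 65))*(-3146 + 4003) = (-2556 + 65)*(-3146 + 4003) = -2491*857 = -2134787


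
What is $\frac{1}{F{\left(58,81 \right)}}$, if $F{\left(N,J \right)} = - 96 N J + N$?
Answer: $- \frac{1}{450950} \approx -2.2175 \cdot 10^{-6}$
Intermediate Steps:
$F{\left(N,J \right)} = N - 96 J N$ ($F{\left(N,J \right)} = - 96 J N + N = N - 96 J N$)
$\frac{1}{F{\left(58,81 \right)}} = \frac{1}{58 \left(1 - 7776\right)} = \frac{1}{58 \left(-7775\right)} = \frac{1}{-450950} = - \frac{1}{450950}$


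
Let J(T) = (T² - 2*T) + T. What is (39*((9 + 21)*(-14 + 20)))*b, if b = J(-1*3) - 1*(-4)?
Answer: 112320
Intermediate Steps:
J(T) = T² - T
b = 16 (b = (-1*3)*(-1 - 1*3) - 1*(-4) = -3*(-1 - 3) + 4 = -3*(-4) + 4 = 12 + 4 = 16)
(39*((9 + 21)*(-14 + 20)))*b = (39*((9 + 21)*(-14 + 20)))*16 = (39*(30*6))*16 = (39*180)*16 = 7020*16 = 112320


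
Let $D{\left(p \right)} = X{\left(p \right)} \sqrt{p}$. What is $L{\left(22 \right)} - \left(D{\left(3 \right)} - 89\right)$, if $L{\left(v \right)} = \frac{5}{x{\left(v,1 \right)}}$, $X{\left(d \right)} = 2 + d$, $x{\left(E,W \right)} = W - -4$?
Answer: $90 - 5 \sqrt{3} \approx 81.34$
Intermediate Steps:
$x{\left(E,W \right)} = 4 + W$ ($x{\left(E,W \right)} = W + 4 = 4 + W$)
$D{\left(p \right)} = \sqrt{p} \left(2 + p\right)$ ($D{\left(p \right)} = \left(2 + p\right) \sqrt{p} = \sqrt{p} \left(2 + p\right)$)
$L{\left(v \right)} = 1$ ($L{\left(v \right)} = \frac{5}{4 + 1} = \frac{5}{5} = 5 \cdot \frac{1}{5} = 1$)
$L{\left(22 \right)} - \left(D{\left(3 \right)} - 89\right) = 1 - \left(\sqrt{3} \left(2 + 3\right) - 89\right) = 1 - \left(\sqrt{3} \cdot 5 - 89\right) = 1 - \left(5 \sqrt{3} - 89\right) = 1 - \left(-89 + 5 \sqrt{3}\right) = 1 + \left(89 - 5 \sqrt{3}\right) = 90 - 5 \sqrt{3}$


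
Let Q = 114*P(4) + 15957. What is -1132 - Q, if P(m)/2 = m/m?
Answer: -17317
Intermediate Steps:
P(m) = 2 (P(m) = 2*(m/m) = 2*1 = 2)
Q = 16185 (Q = 114*2 + 15957 = 228 + 15957 = 16185)
-1132 - Q = -1132 - 1*16185 = -1132 - 16185 = -17317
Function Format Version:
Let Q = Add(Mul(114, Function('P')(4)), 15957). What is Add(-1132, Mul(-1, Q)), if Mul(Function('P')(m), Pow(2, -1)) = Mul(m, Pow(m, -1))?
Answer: -17317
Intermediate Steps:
Function('P')(m) = 2 (Function('P')(m) = Mul(2, Mul(m, Pow(m, -1))) = Mul(2, 1) = 2)
Q = 16185 (Q = Add(Mul(114, 2), 15957) = Add(228, 15957) = 16185)
Add(-1132, Mul(-1, Q)) = Add(-1132, Mul(-1, 16185)) = Add(-1132, -16185) = -17317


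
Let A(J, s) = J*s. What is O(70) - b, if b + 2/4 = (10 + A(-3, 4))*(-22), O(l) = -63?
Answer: -213/2 ≈ -106.50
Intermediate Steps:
b = 87/2 (b = -1/2 + (10 - 3*4)*(-22) = -1/2 + (10 - 12)*(-22) = -1/2 - 2*(-22) = -1/2 + 44 = 87/2 ≈ 43.500)
O(70) - b = -63 - 1*87/2 = -63 - 87/2 = -213/2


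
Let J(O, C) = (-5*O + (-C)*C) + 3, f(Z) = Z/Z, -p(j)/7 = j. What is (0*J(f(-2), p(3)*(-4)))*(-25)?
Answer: 0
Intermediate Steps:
p(j) = -7*j
f(Z) = 1
J(O, C) = 3 - C² - 5*O (J(O, C) = (-5*O - C²) + 3 = (-C² - 5*O) + 3 = 3 - C² - 5*O)
(0*J(f(-2), p(3)*(-4)))*(-25) = (0*(3 - (-7*3*(-4))² - 5*1))*(-25) = (0*(3 - (-21*(-4))² - 5))*(-25) = (0*(3 - 1*84² - 5))*(-25) = (0*(3 - 1*7056 - 5))*(-25) = (0*(3 - 7056 - 5))*(-25) = (0*(-7058))*(-25) = 0*(-25) = 0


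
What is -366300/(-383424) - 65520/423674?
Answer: 5419576905/6768615824 ≈ 0.80069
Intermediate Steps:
-366300/(-383424) - 65520/423674 = -366300*(-1/383424) - 65520*1/423674 = 30525/31952 - 32760/211837 = 5419576905/6768615824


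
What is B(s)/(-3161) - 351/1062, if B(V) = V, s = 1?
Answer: -123397/372998 ≈ -0.33082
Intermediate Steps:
B(s)/(-3161) - 351/1062 = 1/(-3161) - 351/1062 = 1*(-1/3161) - 351*1/1062 = -1/3161 - 39/118 = -123397/372998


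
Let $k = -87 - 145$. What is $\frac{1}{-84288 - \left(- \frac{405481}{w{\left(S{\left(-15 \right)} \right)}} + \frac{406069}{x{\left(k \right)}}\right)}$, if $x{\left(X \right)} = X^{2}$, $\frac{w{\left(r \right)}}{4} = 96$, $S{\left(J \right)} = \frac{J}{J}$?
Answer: $- \frac{322944}{26881730765} \approx -1.2014 \cdot 10^{-5}$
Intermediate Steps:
$S{\left(J \right)} = 1$
$k = -232$ ($k = -87 - 145 = -232$)
$w{\left(r \right)} = 384$ ($w{\left(r \right)} = 4 \cdot 96 = 384$)
$\frac{1}{-84288 - \left(- \frac{405481}{w{\left(S{\left(-15 \right)} \right)}} + \frac{406069}{x{\left(k \right)}}\right)} = \frac{1}{-84288 + \left(\frac{405481}{384} - \frac{406069}{\left(-232\right)^{2}}\right)} = \frac{1}{-84288 + \left(405481 \cdot \frac{1}{384} - \frac{406069}{53824}\right)} = \frac{1}{-84288 + \left(\frac{405481}{384} - \frac{406069}{53824}\right)} = \frac{1}{-84288 + \frac{338573107}{322944}} = \frac{1}{- \frac{26881730765}{322944}} = - \frac{322944}{26881730765}$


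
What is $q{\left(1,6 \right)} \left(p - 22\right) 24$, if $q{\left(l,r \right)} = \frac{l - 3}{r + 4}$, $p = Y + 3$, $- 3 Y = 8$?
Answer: $104$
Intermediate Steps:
$Y = - \frac{8}{3}$ ($Y = \left(- \frac{1}{3}\right) 8 = - \frac{8}{3} \approx -2.6667$)
$p = \frac{1}{3}$ ($p = - \frac{8}{3} + 3 = \frac{1}{3} \approx 0.33333$)
$q{\left(l,r \right)} = \frac{-3 + l}{4 + r}$
$q{\left(1,6 \right)} \left(p - 22\right) 24 = \frac{-3 + 1}{4 + 6} \left(\frac{1}{3} - 22\right) 24 = \frac{1}{10} \left(-2\right) \left(\left(- \frac{65}{3}\right) 24\right) = \frac{1}{10} \left(-2\right) \left(-520\right) = \left(- \frac{1}{5}\right) \left(-520\right) = 104$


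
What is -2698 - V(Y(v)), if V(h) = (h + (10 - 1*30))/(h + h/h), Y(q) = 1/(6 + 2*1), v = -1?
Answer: -8041/3 ≈ -2680.3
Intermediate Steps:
Y(q) = 1/8 (Y(q) = 1/(6 + 2) = 1/8)
V(h) = (-20 + h)/(1 + h) (V(h) = (h + (10 - 30))/(h + 1) = (h - 20)/(1 + h) = (-20 + h)/(1 + h))
-2698 - V(Y(v)) = -2698 - (-20 + 1/8)/(1 + 1/8) = -2698 - (-159)/(9/8*8) = -2698 - 8*(-159)/(9*8) = -2698 - 1*(-53/3) = -2698 + 53/3 = -8041/3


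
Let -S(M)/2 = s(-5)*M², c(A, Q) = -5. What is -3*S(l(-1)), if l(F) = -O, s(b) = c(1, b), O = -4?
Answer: -480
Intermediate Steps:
s(b) = -5
l(F) = 4 (l(F) = -1*(-4) = 4)
S(M) = 10*M² (S(M) = -(-10)*M² = 10*M²)
-3*S(l(-1)) = -30*4² = -30*16 = -3*160 = -480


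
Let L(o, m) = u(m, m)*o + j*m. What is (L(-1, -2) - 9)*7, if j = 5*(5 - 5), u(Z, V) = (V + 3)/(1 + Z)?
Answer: -56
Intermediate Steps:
u(Z, V) = (3 + V)/(1 + Z)
j = 0 (j = 5*0 = 0)
L(o, m) = o*(3 + m)/(1 + m) (L(o, m) = ((3 + m)/(1 + m))*o + 0*m = o*(3 + m)/(1 + m) + 0 = o*(3 + m)/(1 + m))
(L(-1, -2) - 9)*7 = (-(3 - 2)/(1 - 2) - 9)*7 = (-1*1/(-1) - 9)*7 = (-1*(-1)*1 - 9)*7 = (1 - 9)*7 = -8*7 = -56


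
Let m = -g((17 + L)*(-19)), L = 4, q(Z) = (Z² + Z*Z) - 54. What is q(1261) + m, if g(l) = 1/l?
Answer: 1268895013/399 ≈ 3.1802e+6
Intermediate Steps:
q(Z) = -54 + 2*Z² (q(Z) = (Z² + Z²) - 54 = 2*Z² - 54 = -54 + 2*Z²)
m = 1/399 (m = -1/((17 + 4)*(-19)) = -1/(21*(-19)) = -1/(-399) = -1*(-1/399) = 1/399 ≈ 0.0025063)
q(1261) + m = (-54 + 2*1261²) + 1/399 = (-54 + 2*1590121) + 1/399 = (-54 + 3180242) + 1/399 = 3180188 + 1/399 = 1268895013/399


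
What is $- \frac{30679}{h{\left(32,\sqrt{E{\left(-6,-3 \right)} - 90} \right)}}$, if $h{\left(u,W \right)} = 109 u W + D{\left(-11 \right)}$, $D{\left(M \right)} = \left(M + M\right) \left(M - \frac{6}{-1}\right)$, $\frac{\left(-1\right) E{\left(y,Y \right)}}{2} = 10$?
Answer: $- \frac{30679}{12166254} + \frac{2432008 i \sqrt{110}}{30415635} \approx -0.0025216 + 0.83862 i$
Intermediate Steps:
$E{\left(y,Y \right)} = -20$ ($E{\left(y,Y \right)} = \left(-2\right) 10 = -20$)
$D{\left(M \right)} = 2 M \left(6 + M\right)$ ($D{\left(M \right)} = 2 M \left(M - -6\right) = 2 M \left(M + 6\right) = 2 M \left(6 + M\right)$)
$h{\left(u,W \right)} = 110 + 109 W u$ ($h{\left(u,W \right)} = 109 u W + 2 \left(-11\right) \left(6 - 11\right) = 109 W u + 2 \left(-11\right) \left(-5\right) = 109 W u + 110 = 110 + 109 W u$)
$- \frac{30679}{h{\left(32,\sqrt{E{\left(-6,-3 \right)} - 90} \right)}} = - \frac{30679}{110 + 109 \sqrt{-20 - 90} \cdot 32} = - \frac{30679}{110 + 109 \sqrt{-110} \cdot 32} = - \frac{30679}{110 + 109 i \sqrt{110} \cdot 32} = - \frac{30679}{110 + 3488 i \sqrt{110}}$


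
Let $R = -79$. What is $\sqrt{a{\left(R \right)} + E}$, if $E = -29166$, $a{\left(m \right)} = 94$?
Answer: $4 i \sqrt{1817} \approx 170.51 i$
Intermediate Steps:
$\sqrt{a{\left(R \right)} + E} = \sqrt{94 - 29166} = \sqrt{-29072} = 4 i \sqrt{1817}$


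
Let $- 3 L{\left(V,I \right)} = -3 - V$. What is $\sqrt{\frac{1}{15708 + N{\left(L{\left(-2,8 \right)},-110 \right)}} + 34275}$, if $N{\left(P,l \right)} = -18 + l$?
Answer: $\frac{\sqrt{2079947531395}}{7790} \approx 185.14$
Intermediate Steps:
$L{\left(V,I \right)} = 1 + \frac{V}{3}$ ($L{\left(V,I \right)} = - \frac{-3 - V}{3} = 1 + \frac{V}{3}$)
$\sqrt{\frac{1}{15708 + N{\left(L{\left(-2,8 \right)},-110 \right)}} + 34275} = \sqrt{\frac{1}{15708 - 128} + 34275} = \sqrt{\frac{1}{15580} + 34275} = \sqrt{\frac{534004501}{15580}} = \frac{\sqrt{2079947531395}}{7790}$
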